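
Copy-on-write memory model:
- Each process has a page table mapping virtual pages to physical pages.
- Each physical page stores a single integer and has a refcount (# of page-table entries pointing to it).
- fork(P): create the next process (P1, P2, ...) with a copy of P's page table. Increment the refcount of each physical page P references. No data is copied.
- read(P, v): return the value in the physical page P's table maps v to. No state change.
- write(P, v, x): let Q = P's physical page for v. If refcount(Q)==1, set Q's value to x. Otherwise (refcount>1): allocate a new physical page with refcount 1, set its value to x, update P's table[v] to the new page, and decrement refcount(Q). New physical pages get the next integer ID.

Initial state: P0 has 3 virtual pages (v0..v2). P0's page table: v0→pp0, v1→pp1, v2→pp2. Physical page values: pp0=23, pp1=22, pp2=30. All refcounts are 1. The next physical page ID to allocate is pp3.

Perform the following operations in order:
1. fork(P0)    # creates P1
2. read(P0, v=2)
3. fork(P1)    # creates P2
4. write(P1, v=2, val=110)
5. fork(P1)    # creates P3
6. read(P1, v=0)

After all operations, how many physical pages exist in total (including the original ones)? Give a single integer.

Answer: 4

Derivation:
Op 1: fork(P0) -> P1. 3 ppages; refcounts: pp0:2 pp1:2 pp2:2
Op 2: read(P0, v2) -> 30. No state change.
Op 3: fork(P1) -> P2. 3 ppages; refcounts: pp0:3 pp1:3 pp2:3
Op 4: write(P1, v2, 110). refcount(pp2)=3>1 -> COPY to pp3. 4 ppages; refcounts: pp0:3 pp1:3 pp2:2 pp3:1
Op 5: fork(P1) -> P3. 4 ppages; refcounts: pp0:4 pp1:4 pp2:2 pp3:2
Op 6: read(P1, v0) -> 23. No state change.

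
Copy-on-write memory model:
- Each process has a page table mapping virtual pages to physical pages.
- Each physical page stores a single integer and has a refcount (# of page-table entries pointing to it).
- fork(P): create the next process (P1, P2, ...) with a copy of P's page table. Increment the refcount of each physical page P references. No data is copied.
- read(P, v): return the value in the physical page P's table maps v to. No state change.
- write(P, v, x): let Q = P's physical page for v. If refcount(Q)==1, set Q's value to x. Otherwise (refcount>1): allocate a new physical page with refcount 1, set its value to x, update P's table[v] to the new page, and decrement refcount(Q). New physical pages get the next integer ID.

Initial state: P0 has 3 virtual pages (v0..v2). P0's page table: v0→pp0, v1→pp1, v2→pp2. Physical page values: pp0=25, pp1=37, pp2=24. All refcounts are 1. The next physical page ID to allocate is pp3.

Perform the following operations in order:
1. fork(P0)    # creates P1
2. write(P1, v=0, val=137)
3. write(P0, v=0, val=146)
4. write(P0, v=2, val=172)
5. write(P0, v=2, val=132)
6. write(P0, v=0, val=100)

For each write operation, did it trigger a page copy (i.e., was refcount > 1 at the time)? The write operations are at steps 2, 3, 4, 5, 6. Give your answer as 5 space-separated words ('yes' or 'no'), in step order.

Op 1: fork(P0) -> P1. 3 ppages; refcounts: pp0:2 pp1:2 pp2:2
Op 2: write(P1, v0, 137). refcount(pp0)=2>1 -> COPY to pp3. 4 ppages; refcounts: pp0:1 pp1:2 pp2:2 pp3:1
Op 3: write(P0, v0, 146). refcount(pp0)=1 -> write in place. 4 ppages; refcounts: pp0:1 pp1:2 pp2:2 pp3:1
Op 4: write(P0, v2, 172). refcount(pp2)=2>1 -> COPY to pp4. 5 ppages; refcounts: pp0:1 pp1:2 pp2:1 pp3:1 pp4:1
Op 5: write(P0, v2, 132). refcount(pp4)=1 -> write in place. 5 ppages; refcounts: pp0:1 pp1:2 pp2:1 pp3:1 pp4:1
Op 6: write(P0, v0, 100). refcount(pp0)=1 -> write in place. 5 ppages; refcounts: pp0:1 pp1:2 pp2:1 pp3:1 pp4:1

yes no yes no no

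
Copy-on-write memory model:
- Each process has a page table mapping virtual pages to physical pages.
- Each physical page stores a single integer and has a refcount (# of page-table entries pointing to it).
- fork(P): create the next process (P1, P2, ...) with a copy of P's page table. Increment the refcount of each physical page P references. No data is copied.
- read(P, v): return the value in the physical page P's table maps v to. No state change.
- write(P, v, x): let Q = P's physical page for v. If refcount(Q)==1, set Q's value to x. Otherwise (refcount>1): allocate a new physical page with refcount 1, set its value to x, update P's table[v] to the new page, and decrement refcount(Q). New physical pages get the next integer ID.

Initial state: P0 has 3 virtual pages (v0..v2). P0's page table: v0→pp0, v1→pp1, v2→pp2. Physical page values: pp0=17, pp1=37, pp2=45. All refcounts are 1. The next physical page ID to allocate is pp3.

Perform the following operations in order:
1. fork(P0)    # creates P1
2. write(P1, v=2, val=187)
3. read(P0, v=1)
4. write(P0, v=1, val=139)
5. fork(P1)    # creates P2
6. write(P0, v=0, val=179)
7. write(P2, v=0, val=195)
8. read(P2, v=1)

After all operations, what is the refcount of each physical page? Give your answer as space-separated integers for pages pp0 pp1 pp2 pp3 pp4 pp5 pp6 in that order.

Op 1: fork(P0) -> P1. 3 ppages; refcounts: pp0:2 pp1:2 pp2:2
Op 2: write(P1, v2, 187). refcount(pp2)=2>1 -> COPY to pp3. 4 ppages; refcounts: pp0:2 pp1:2 pp2:1 pp3:1
Op 3: read(P0, v1) -> 37. No state change.
Op 4: write(P0, v1, 139). refcount(pp1)=2>1 -> COPY to pp4. 5 ppages; refcounts: pp0:2 pp1:1 pp2:1 pp3:1 pp4:1
Op 5: fork(P1) -> P2. 5 ppages; refcounts: pp0:3 pp1:2 pp2:1 pp3:2 pp4:1
Op 6: write(P0, v0, 179). refcount(pp0)=3>1 -> COPY to pp5. 6 ppages; refcounts: pp0:2 pp1:2 pp2:1 pp3:2 pp4:1 pp5:1
Op 7: write(P2, v0, 195). refcount(pp0)=2>1 -> COPY to pp6. 7 ppages; refcounts: pp0:1 pp1:2 pp2:1 pp3:2 pp4:1 pp5:1 pp6:1
Op 8: read(P2, v1) -> 37. No state change.

Answer: 1 2 1 2 1 1 1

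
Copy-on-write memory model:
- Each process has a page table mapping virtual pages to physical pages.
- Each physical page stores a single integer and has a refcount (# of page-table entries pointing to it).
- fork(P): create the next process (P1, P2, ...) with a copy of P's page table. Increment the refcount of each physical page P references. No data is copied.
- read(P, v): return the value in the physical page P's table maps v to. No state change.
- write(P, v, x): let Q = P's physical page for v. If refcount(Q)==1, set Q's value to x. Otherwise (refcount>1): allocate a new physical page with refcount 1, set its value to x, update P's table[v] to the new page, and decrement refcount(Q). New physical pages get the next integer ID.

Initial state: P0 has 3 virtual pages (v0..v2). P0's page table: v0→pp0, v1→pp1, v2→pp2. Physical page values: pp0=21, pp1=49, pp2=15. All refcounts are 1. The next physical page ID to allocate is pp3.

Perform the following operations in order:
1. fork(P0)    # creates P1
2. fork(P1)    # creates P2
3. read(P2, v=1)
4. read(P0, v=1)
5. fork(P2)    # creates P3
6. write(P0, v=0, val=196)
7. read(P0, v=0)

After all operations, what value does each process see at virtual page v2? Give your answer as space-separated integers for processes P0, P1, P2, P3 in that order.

Answer: 15 15 15 15

Derivation:
Op 1: fork(P0) -> P1. 3 ppages; refcounts: pp0:2 pp1:2 pp2:2
Op 2: fork(P1) -> P2. 3 ppages; refcounts: pp0:3 pp1:3 pp2:3
Op 3: read(P2, v1) -> 49. No state change.
Op 4: read(P0, v1) -> 49. No state change.
Op 5: fork(P2) -> P3. 3 ppages; refcounts: pp0:4 pp1:4 pp2:4
Op 6: write(P0, v0, 196). refcount(pp0)=4>1 -> COPY to pp3. 4 ppages; refcounts: pp0:3 pp1:4 pp2:4 pp3:1
Op 7: read(P0, v0) -> 196. No state change.
P0: v2 -> pp2 = 15
P1: v2 -> pp2 = 15
P2: v2 -> pp2 = 15
P3: v2 -> pp2 = 15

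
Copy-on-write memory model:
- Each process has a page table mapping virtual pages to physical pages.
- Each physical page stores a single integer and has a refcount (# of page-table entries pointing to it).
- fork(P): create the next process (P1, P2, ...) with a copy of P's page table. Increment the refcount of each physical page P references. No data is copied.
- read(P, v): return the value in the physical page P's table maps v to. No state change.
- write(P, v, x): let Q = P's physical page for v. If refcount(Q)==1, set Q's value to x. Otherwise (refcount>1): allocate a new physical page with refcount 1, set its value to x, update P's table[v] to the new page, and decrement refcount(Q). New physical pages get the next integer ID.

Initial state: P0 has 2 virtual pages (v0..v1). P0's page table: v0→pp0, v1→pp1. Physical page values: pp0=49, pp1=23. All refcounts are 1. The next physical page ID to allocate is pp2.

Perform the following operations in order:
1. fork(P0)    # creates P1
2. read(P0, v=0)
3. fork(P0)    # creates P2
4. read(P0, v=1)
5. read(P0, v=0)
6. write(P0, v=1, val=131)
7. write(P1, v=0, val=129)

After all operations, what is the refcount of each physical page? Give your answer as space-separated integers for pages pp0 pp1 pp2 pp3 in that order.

Answer: 2 2 1 1

Derivation:
Op 1: fork(P0) -> P1. 2 ppages; refcounts: pp0:2 pp1:2
Op 2: read(P0, v0) -> 49. No state change.
Op 3: fork(P0) -> P2. 2 ppages; refcounts: pp0:3 pp1:3
Op 4: read(P0, v1) -> 23. No state change.
Op 5: read(P0, v0) -> 49. No state change.
Op 6: write(P0, v1, 131). refcount(pp1)=3>1 -> COPY to pp2. 3 ppages; refcounts: pp0:3 pp1:2 pp2:1
Op 7: write(P1, v0, 129). refcount(pp0)=3>1 -> COPY to pp3. 4 ppages; refcounts: pp0:2 pp1:2 pp2:1 pp3:1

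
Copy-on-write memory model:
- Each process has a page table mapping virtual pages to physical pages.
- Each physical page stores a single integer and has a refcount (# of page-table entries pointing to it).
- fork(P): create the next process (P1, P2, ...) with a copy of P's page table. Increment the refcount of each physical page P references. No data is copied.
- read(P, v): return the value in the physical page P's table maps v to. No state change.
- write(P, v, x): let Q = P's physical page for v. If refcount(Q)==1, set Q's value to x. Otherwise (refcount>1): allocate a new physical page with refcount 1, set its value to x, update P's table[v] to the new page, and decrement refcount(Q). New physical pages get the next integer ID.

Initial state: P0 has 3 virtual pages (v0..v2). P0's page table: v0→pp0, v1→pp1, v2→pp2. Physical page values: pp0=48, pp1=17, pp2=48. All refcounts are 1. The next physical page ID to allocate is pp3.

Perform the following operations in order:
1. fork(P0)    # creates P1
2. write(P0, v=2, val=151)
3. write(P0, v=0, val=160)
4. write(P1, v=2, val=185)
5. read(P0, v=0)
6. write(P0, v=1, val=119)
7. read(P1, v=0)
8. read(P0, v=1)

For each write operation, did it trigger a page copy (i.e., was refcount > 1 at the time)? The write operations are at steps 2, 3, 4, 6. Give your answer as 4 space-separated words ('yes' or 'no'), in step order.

Op 1: fork(P0) -> P1. 3 ppages; refcounts: pp0:2 pp1:2 pp2:2
Op 2: write(P0, v2, 151). refcount(pp2)=2>1 -> COPY to pp3. 4 ppages; refcounts: pp0:2 pp1:2 pp2:1 pp3:1
Op 3: write(P0, v0, 160). refcount(pp0)=2>1 -> COPY to pp4. 5 ppages; refcounts: pp0:1 pp1:2 pp2:1 pp3:1 pp4:1
Op 4: write(P1, v2, 185). refcount(pp2)=1 -> write in place. 5 ppages; refcounts: pp0:1 pp1:2 pp2:1 pp3:1 pp4:1
Op 5: read(P0, v0) -> 160. No state change.
Op 6: write(P0, v1, 119). refcount(pp1)=2>1 -> COPY to pp5. 6 ppages; refcounts: pp0:1 pp1:1 pp2:1 pp3:1 pp4:1 pp5:1
Op 7: read(P1, v0) -> 48. No state change.
Op 8: read(P0, v1) -> 119. No state change.

yes yes no yes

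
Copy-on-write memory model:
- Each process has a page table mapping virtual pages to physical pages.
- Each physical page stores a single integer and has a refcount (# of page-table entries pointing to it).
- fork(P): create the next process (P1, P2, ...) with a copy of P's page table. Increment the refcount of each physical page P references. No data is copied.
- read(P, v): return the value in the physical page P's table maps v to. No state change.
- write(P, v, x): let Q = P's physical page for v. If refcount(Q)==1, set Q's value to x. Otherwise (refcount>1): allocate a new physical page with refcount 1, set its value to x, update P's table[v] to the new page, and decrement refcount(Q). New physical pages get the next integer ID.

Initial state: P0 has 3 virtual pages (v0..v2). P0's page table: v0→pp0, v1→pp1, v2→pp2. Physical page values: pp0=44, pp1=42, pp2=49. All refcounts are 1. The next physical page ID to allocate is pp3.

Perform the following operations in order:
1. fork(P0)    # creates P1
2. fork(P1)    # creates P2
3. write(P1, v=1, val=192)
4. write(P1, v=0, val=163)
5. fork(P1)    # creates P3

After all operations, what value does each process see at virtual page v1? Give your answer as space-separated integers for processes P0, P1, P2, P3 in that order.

Op 1: fork(P0) -> P1. 3 ppages; refcounts: pp0:2 pp1:2 pp2:2
Op 2: fork(P1) -> P2. 3 ppages; refcounts: pp0:3 pp1:3 pp2:3
Op 3: write(P1, v1, 192). refcount(pp1)=3>1 -> COPY to pp3. 4 ppages; refcounts: pp0:3 pp1:2 pp2:3 pp3:1
Op 4: write(P1, v0, 163). refcount(pp0)=3>1 -> COPY to pp4. 5 ppages; refcounts: pp0:2 pp1:2 pp2:3 pp3:1 pp4:1
Op 5: fork(P1) -> P3. 5 ppages; refcounts: pp0:2 pp1:2 pp2:4 pp3:2 pp4:2
P0: v1 -> pp1 = 42
P1: v1 -> pp3 = 192
P2: v1 -> pp1 = 42
P3: v1 -> pp3 = 192

Answer: 42 192 42 192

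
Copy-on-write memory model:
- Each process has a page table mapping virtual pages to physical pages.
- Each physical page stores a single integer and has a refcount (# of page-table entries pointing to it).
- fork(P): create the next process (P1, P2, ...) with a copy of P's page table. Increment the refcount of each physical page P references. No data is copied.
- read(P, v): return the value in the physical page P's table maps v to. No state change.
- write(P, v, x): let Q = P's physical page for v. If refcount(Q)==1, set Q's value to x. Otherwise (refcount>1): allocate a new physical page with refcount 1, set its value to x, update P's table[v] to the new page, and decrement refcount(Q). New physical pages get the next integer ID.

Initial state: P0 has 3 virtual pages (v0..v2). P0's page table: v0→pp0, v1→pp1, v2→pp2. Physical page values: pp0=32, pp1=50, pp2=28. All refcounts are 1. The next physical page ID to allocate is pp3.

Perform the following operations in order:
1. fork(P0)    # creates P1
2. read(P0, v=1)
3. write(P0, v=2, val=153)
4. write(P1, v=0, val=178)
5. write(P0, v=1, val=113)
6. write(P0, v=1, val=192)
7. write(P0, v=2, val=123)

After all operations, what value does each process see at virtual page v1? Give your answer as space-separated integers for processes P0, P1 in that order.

Op 1: fork(P0) -> P1. 3 ppages; refcounts: pp0:2 pp1:2 pp2:2
Op 2: read(P0, v1) -> 50. No state change.
Op 3: write(P0, v2, 153). refcount(pp2)=2>1 -> COPY to pp3. 4 ppages; refcounts: pp0:2 pp1:2 pp2:1 pp3:1
Op 4: write(P1, v0, 178). refcount(pp0)=2>1 -> COPY to pp4. 5 ppages; refcounts: pp0:1 pp1:2 pp2:1 pp3:1 pp4:1
Op 5: write(P0, v1, 113). refcount(pp1)=2>1 -> COPY to pp5. 6 ppages; refcounts: pp0:1 pp1:1 pp2:1 pp3:1 pp4:1 pp5:1
Op 6: write(P0, v1, 192). refcount(pp5)=1 -> write in place. 6 ppages; refcounts: pp0:1 pp1:1 pp2:1 pp3:1 pp4:1 pp5:1
Op 7: write(P0, v2, 123). refcount(pp3)=1 -> write in place. 6 ppages; refcounts: pp0:1 pp1:1 pp2:1 pp3:1 pp4:1 pp5:1
P0: v1 -> pp5 = 192
P1: v1 -> pp1 = 50

Answer: 192 50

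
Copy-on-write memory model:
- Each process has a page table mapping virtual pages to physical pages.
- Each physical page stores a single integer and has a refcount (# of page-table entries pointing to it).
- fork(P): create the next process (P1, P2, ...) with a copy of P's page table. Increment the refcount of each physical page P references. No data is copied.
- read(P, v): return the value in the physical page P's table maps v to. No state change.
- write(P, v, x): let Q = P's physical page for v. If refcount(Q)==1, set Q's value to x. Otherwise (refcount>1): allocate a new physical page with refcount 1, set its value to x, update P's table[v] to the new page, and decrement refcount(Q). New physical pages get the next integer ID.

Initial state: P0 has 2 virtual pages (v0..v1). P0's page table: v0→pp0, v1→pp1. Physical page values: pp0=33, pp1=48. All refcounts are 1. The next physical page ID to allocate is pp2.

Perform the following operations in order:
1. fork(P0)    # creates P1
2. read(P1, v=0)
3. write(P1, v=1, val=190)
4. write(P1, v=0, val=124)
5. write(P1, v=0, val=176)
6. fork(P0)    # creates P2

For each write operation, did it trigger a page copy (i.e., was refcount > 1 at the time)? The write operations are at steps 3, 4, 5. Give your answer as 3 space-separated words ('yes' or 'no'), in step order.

Op 1: fork(P0) -> P1. 2 ppages; refcounts: pp0:2 pp1:2
Op 2: read(P1, v0) -> 33. No state change.
Op 3: write(P1, v1, 190). refcount(pp1)=2>1 -> COPY to pp2. 3 ppages; refcounts: pp0:2 pp1:1 pp2:1
Op 4: write(P1, v0, 124). refcount(pp0)=2>1 -> COPY to pp3. 4 ppages; refcounts: pp0:1 pp1:1 pp2:1 pp3:1
Op 5: write(P1, v0, 176). refcount(pp3)=1 -> write in place. 4 ppages; refcounts: pp0:1 pp1:1 pp2:1 pp3:1
Op 6: fork(P0) -> P2. 4 ppages; refcounts: pp0:2 pp1:2 pp2:1 pp3:1

yes yes no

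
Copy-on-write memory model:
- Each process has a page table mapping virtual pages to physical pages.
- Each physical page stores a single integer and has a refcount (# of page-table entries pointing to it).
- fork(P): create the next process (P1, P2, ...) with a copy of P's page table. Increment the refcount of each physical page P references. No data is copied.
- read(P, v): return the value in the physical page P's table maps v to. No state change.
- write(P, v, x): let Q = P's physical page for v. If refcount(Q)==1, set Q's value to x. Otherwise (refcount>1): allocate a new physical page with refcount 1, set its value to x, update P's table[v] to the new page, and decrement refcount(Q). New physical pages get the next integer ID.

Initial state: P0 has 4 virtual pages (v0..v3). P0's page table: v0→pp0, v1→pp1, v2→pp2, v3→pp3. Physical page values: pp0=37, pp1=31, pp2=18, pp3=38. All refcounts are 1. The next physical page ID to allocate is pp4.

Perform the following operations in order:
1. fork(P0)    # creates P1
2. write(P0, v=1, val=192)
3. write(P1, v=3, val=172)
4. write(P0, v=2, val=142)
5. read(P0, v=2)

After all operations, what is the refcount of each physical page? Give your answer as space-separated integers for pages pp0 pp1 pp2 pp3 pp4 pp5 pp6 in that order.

Op 1: fork(P0) -> P1. 4 ppages; refcounts: pp0:2 pp1:2 pp2:2 pp3:2
Op 2: write(P0, v1, 192). refcount(pp1)=2>1 -> COPY to pp4. 5 ppages; refcounts: pp0:2 pp1:1 pp2:2 pp3:2 pp4:1
Op 3: write(P1, v3, 172). refcount(pp3)=2>1 -> COPY to pp5. 6 ppages; refcounts: pp0:2 pp1:1 pp2:2 pp3:1 pp4:1 pp5:1
Op 4: write(P0, v2, 142). refcount(pp2)=2>1 -> COPY to pp6. 7 ppages; refcounts: pp0:2 pp1:1 pp2:1 pp3:1 pp4:1 pp5:1 pp6:1
Op 5: read(P0, v2) -> 142. No state change.

Answer: 2 1 1 1 1 1 1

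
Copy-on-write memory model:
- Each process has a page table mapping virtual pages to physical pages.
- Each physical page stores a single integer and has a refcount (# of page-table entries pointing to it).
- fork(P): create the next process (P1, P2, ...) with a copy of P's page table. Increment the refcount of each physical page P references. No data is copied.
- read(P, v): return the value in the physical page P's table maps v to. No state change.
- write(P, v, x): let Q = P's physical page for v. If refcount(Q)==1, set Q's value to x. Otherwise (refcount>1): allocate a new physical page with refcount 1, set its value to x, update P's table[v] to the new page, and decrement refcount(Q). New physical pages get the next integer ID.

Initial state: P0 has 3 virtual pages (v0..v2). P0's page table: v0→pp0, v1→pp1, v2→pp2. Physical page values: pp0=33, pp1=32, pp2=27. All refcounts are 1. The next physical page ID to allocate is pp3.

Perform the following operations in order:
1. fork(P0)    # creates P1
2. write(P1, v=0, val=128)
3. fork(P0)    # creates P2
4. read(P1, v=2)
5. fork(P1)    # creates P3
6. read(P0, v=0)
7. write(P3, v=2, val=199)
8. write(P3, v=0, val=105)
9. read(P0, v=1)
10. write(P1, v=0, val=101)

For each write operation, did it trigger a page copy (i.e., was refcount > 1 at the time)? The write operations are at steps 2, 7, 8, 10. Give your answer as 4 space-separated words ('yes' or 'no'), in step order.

Op 1: fork(P0) -> P1. 3 ppages; refcounts: pp0:2 pp1:2 pp2:2
Op 2: write(P1, v0, 128). refcount(pp0)=2>1 -> COPY to pp3. 4 ppages; refcounts: pp0:1 pp1:2 pp2:2 pp3:1
Op 3: fork(P0) -> P2. 4 ppages; refcounts: pp0:2 pp1:3 pp2:3 pp3:1
Op 4: read(P1, v2) -> 27. No state change.
Op 5: fork(P1) -> P3. 4 ppages; refcounts: pp0:2 pp1:4 pp2:4 pp3:2
Op 6: read(P0, v0) -> 33. No state change.
Op 7: write(P3, v2, 199). refcount(pp2)=4>1 -> COPY to pp4. 5 ppages; refcounts: pp0:2 pp1:4 pp2:3 pp3:2 pp4:1
Op 8: write(P3, v0, 105). refcount(pp3)=2>1 -> COPY to pp5. 6 ppages; refcounts: pp0:2 pp1:4 pp2:3 pp3:1 pp4:1 pp5:1
Op 9: read(P0, v1) -> 32. No state change.
Op 10: write(P1, v0, 101). refcount(pp3)=1 -> write in place. 6 ppages; refcounts: pp0:2 pp1:4 pp2:3 pp3:1 pp4:1 pp5:1

yes yes yes no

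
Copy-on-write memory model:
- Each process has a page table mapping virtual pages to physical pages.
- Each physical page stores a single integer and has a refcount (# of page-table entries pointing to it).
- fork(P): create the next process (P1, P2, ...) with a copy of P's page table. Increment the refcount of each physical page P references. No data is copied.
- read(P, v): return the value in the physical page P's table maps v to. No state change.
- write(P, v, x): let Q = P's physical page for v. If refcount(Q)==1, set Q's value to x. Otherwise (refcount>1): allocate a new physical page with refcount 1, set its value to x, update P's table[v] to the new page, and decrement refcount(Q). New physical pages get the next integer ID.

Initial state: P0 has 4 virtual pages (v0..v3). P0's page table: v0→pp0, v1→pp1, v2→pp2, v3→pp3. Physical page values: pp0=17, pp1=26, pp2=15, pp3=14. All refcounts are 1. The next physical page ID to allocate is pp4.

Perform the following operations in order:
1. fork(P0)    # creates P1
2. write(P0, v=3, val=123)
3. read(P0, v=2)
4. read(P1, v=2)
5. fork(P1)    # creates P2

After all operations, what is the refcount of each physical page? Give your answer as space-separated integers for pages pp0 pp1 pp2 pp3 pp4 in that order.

Op 1: fork(P0) -> P1. 4 ppages; refcounts: pp0:2 pp1:2 pp2:2 pp3:2
Op 2: write(P0, v3, 123). refcount(pp3)=2>1 -> COPY to pp4. 5 ppages; refcounts: pp0:2 pp1:2 pp2:2 pp3:1 pp4:1
Op 3: read(P0, v2) -> 15. No state change.
Op 4: read(P1, v2) -> 15. No state change.
Op 5: fork(P1) -> P2. 5 ppages; refcounts: pp0:3 pp1:3 pp2:3 pp3:2 pp4:1

Answer: 3 3 3 2 1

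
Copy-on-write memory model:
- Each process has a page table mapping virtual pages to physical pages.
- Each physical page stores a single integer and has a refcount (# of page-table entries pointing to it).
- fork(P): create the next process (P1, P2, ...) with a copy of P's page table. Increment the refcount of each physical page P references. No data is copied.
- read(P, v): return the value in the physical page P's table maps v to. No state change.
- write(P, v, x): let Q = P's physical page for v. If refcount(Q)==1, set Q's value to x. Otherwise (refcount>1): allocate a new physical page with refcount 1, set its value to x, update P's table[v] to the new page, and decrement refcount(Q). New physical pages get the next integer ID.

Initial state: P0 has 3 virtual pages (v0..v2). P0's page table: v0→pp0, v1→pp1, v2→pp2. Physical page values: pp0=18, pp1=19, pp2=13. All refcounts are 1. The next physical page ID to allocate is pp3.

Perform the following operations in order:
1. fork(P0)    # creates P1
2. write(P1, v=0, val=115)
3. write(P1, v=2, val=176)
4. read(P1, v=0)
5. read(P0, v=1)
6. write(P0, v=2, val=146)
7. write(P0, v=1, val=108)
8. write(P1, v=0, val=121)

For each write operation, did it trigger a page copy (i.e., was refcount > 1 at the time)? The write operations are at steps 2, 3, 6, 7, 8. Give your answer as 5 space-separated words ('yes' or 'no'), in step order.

Op 1: fork(P0) -> P1. 3 ppages; refcounts: pp0:2 pp1:2 pp2:2
Op 2: write(P1, v0, 115). refcount(pp0)=2>1 -> COPY to pp3. 4 ppages; refcounts: pp0:1 pp1:2 pp2:2 pp3:1
Op 3: write(P1, v2, 176). refcount(pp2)=2>1 -> COPY to pp4. 5 ppages; refcounts: pp0:1 pp1:2 pp2:1 pp3:1 pp4:1
Op 4: read(P1, v0) -> 115. No state change.
Op 5: read(P0, v1) -> 19. No state change.
Op 6: write(P0, v2, 146). refcount(pp2)=1 -> write in place. 5 ppages; refcounts: pp0:1 pp1:2 pp2:1 pp3:1 pp4:1
Op 7: write(P0, v1, 108). refcount(pp1)=2>1 -> COPY to pp5. 6 ppages; refcounts: pp0:1 pp1:1 pp2:1 pp3:1 pp4:1 pp5:1
Op 8: write(P1, v0, 121). refcount(pp3)=1 -> write in place. 6 ppages; refcounts: pp0:1 pp1:1 pp2:1 pp3:1 pp4:1 pp5:1

yes yes no yes no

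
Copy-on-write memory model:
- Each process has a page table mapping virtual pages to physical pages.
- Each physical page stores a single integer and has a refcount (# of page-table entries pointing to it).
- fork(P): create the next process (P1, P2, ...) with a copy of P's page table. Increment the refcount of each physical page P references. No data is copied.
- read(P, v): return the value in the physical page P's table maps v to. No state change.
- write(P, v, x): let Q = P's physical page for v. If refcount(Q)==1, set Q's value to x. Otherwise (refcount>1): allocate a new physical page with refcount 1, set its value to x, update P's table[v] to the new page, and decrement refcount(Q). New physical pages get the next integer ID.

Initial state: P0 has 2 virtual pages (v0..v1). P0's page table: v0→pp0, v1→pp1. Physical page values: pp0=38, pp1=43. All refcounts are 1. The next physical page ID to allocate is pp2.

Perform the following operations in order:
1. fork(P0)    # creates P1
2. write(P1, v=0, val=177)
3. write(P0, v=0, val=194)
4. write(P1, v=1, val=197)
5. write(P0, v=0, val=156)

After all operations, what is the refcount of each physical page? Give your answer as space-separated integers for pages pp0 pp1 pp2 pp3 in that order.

Answer: 1 1 1 1

Derivation:
Op 1: fork(P0) -> P1. 2 ppages; refcounts: pp0:2 pp1:2
Op 2: write(P1, v0, 177). refcount(pp0)=2>1 -> COPY to pp2. 3 ppages; refcounts: pp0:1 pp1:2 pp2:1
Op 3: write(P0, v0, 194). refcount(pp0)=1 -> write in place. 3 ppages; refcounts: pp0:1 pp1:2 pp2:1
Op 4: write(P1, v1, 197). refcount(pp1)=2>1 -> COPY to pp3. 4 ppages; refcounts: pp0:1 pp1:1 pp2:1 pp3:1
Op 5: write(P0, v0, 156). refcount(pp0)=1 -> write in place. 4 ppages; refcounts: pp0:1 pp1:1 pp2:1 pp3:1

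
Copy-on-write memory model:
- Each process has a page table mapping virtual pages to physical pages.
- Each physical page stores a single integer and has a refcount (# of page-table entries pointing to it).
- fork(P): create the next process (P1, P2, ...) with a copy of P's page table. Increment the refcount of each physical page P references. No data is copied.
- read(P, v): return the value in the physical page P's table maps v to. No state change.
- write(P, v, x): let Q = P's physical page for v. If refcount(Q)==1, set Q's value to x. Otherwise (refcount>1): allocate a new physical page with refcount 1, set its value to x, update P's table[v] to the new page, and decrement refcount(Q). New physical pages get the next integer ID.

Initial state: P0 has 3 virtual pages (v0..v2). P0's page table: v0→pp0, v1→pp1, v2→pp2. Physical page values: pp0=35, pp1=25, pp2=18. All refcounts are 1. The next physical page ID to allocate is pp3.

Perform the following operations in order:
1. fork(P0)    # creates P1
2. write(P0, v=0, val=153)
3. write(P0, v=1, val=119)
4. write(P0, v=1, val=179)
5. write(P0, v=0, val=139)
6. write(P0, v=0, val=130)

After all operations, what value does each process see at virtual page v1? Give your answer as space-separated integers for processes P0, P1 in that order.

Answer: 179 25

Derivation:
Op 1: fork(P0) -> P1. 3 ppages; refcounts: pp0:2 pp1:2 pp2:2
Op 2: write(P0, v0, 153). refcount(pp0)=2>1 -> COPY to pp3. 4 ppages; refcounts: pp0:1 pp1:2 pp2:2 pp3:1
Op 3: write(P0, v1, 119). refcount(pp1)=2>1 -> COPY to pp4. 5 ppages; refcounts: pp0:1 pp1:1 pp2:2 pp3:1 pp4:1
Op 4: write(P0, v1, 179). refcount(pp4)=1 -> write in place. 5 ppages; refcounts: pp0:1 pp1:1 pp2:2 pp3:1 pp4:1
Op 5: write(P0, v0, 139). refcount(pp3)=1 -> write in place. 5 ppages; refcounts: pp0:1 pp1:1 pp2:2 pp3:1 pp4:1
Op 6: write(P0, v0, 130). refcount(pp3)=1 -> write in place. 5 ppages; refcounts: pp0:1 pp1:1 pp2:2 pp3:1 pp4:1
P0: v1 -> pp4 = 179
P1: v1 -> pp1 = 25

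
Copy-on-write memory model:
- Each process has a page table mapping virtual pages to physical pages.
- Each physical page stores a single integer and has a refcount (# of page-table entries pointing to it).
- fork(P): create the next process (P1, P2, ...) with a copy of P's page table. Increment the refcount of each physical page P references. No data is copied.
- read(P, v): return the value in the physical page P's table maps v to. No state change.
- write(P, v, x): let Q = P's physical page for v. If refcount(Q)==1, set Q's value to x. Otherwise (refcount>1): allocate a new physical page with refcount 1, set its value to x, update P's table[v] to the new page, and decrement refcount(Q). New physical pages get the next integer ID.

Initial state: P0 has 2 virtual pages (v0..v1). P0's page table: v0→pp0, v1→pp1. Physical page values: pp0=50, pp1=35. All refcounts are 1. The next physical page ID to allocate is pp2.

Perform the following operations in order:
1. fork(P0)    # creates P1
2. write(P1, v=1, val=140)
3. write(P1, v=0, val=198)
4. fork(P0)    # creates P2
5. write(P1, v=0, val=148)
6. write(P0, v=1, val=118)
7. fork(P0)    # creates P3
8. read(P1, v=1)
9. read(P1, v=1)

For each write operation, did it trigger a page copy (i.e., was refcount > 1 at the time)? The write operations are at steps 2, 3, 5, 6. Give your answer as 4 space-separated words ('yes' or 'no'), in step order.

Op 1: fork(P0) -> P1. 2 ppages; refcounts: pp0:2 pp1:2
Op 2: write(P1, v1, 140). refcount(pp1)=2>1 -> COPY to pp2. 3 ppages; refcounts: pp0:2 pp1:1 pp2:1
Op 3: write(P1, v0, 198). refcount(pp0)=2>1 -> COPY to pp3. 4 ppages; refcounts: pp0:1 pp1:1 pp2:1 pp3:1
Op 4: fork(P0) -> P2. 4 ppages; refcounts: pp0:2 pp1:2 pp2:1 pp3:1
Op 5: write(P1, v0, 148). refcount(pp3)=1 -> write in place. 4 ppages; refcounts: pp0:2 pp1:2 pp2:1 pp3:1
Op 6: write(P0, v1, 118). refcount(pp1)=2>1 -> COPY to pp4. 5 ppages; refcounts: pp0:2 pp1:1 pp2:1 pp3:1 pp4:1
Op 7: fork(P0) -> P3. 5 ppages; refcounts: pp0:3 pp1:1 pp2:1 pp3:1 pp4:2
Op 8: read(P1, v1) -> 140. No state change.
Op 9: read(P1, v1) -> 140. No state change.

yes yes no yes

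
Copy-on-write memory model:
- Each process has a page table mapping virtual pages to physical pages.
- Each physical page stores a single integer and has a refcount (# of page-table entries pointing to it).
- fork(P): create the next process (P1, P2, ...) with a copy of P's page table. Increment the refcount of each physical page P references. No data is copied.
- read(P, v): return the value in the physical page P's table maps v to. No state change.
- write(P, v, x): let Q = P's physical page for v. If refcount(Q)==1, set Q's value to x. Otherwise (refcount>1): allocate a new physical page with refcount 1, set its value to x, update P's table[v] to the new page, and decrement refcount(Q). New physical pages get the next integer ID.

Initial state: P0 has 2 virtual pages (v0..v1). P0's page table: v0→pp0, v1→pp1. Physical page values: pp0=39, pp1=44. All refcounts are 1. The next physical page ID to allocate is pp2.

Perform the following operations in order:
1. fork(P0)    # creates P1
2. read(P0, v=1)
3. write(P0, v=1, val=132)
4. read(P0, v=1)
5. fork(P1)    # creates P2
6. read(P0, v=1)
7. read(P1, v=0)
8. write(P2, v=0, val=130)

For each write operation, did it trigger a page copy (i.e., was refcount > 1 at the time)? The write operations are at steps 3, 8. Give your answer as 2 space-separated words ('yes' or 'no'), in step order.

Op 1: fork(P0) -> P1. 2 ppages; refcounts: pp0:2 pp1:2
Op 2: read(P0, v1) -> 44. No state change.
Op 3: write(P0, v1, 132). refcount(pp1)=2>1 -> COPY to pp2. 3 ppages; refcounts: pp0:2 pp1:1 pp2:1
Op 4: read(P0, v1) -> 132. No state change.
Op 5: fork(P1) -> P2. 3 ppages; refcounts: pp0:3 pp1:2 pp2:1
Op 6: read(P0, v1) -> 132. No state change.
Op 7: read(P1, v0) -> 39. No state change.
Op 8: write(P2, v0, 130). refcount(pp0)=3>1 -> COPY to pp3. 4 ppages; refcounts: pp0:2 pp1:2 pp2:1 pp3:1

yes yes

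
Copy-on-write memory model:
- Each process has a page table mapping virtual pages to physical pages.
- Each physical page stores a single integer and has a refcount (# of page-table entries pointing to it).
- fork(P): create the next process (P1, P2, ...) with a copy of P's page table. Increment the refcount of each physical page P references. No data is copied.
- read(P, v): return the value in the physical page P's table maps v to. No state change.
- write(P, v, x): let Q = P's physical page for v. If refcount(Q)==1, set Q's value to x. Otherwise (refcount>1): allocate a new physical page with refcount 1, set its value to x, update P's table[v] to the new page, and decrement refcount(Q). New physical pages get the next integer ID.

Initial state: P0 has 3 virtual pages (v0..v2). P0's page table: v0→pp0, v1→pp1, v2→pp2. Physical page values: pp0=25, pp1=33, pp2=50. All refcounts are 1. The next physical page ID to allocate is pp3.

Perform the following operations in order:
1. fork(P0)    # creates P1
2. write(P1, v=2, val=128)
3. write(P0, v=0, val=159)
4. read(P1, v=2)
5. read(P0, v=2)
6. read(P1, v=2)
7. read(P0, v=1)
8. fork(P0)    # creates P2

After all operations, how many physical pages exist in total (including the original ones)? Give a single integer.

Answer: 5

Derivation:
Op 1: fork(P0) -> P1. 3 ppages; refcounts: pp0:2 pp1:2 pp2:2
Op 2: write(P1, v2, 128). refcount(pp2)=2>1 -> COPY to pp3. 4 ppages; refcounts: pp0:2 pp1:2 pp2:1 pp3:1
Op 3: write(P0, v0, 159). refcount(pp0)=2>1 -> COPY to pp4. 5 ppages; refcounts: pp0:1 pp1:2 pp2:1 pp3:1 pp4:1
Op 4: read(P1, v2) -> 128. No state change.
Op 5: read(P0, v2) -> 50. No state change.
Op 6: read(P1, v2) -> 128. No state change.
Op 7: read(P0, v1) -> 33. No state change.
Op 8: fork(P0) -> P2. 5 ppages; refcounts: pp0:1 pp1:3 pp2:2 pp3:1 pp4:2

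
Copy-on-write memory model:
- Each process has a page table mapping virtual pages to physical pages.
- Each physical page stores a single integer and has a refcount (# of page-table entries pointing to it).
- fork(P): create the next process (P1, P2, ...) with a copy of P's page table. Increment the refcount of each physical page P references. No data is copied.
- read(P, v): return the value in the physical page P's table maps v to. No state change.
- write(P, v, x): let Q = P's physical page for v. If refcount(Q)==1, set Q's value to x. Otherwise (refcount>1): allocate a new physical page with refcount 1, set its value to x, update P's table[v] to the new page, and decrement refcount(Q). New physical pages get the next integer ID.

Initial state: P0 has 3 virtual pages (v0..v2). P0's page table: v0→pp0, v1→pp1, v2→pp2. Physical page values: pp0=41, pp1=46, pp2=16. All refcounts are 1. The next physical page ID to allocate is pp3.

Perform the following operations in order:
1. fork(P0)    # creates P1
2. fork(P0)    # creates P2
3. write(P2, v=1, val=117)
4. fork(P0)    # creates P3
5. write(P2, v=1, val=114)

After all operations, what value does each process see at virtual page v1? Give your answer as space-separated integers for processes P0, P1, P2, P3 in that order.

Answer: 46 46 114 46

Derivation:
Op 1: fork(P0) -> P1. 3 ppages; refcounts: pp0:2 pp1:2 pp2:2
Op 2: fork(P0) -> P2. 3 ppages; refcounts: pp0:3 pp1:3 pp2:3
Op 3: write(P2, v1, 117). refcount(pp1)=3>1 -> COPY to pp3. 4 ppages; refcounts: pp0:3 pp1:2 pp2:3 pp3:1
Op 4: fork(P0) -> P3. 4 ppages; refcounts: pp0:4 pp1:3 pp2:4 pp3:1
Op 5: write(P2, v1, 114). refcount(pp3)=1 -> write in place. 4 ppages; refcounts: pp0:4 pp1:3 pp2:4 pp3:1
P0: v1 -> pp1 = 46
P1: v1 -> pp1 = 46
P2: v1 -> pp3 = 114
P3: v1 -> pp1 = 46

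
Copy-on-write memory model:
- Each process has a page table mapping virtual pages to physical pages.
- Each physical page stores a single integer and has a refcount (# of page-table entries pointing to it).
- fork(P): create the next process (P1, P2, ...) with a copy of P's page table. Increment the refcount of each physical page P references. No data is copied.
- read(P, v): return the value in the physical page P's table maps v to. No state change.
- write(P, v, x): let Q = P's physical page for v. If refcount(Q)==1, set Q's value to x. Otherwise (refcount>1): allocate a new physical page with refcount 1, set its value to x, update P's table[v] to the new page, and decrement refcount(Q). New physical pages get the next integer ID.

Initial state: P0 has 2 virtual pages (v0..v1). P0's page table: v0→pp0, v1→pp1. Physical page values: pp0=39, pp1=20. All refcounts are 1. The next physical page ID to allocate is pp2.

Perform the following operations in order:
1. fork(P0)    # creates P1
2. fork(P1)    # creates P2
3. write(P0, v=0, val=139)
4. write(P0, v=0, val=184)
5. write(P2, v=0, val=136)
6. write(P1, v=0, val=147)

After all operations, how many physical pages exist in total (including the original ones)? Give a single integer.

Answer: 4

Derivation:
Op 1: fork(P0) -> P1. 2 ppages; refcounts: pp0:2 pp1:2
Op 2: fork(P1) -> P2. 2 ppages; refcounts: pp0:3 pp1:3
Op 3: write(P0, v0, 139). refcount(pp0)=3>1 -> COPY to pp2. 3 ppages; refcounts: pp0:2 pp1:3 pp2:1
Op 4: write(P0, v0, 184). refcount(pp2)=1 -> write in place. 3 ppages; refcounts: pp0:2 pp1:3 pp2:1
Op 5: write(P2, v0, 136). refcount(pp0)=2>1 -> COPY to pp3. 4 ppages; refcounts: pp0:1 pp1:3 pp2:1 pp3:1
Op 6: write(P1, v0, 147). refcount(pp0)=1 -> write in place. 4 ppages; refcounts: pp0:1 pp1:3 pp2:1 pp3:1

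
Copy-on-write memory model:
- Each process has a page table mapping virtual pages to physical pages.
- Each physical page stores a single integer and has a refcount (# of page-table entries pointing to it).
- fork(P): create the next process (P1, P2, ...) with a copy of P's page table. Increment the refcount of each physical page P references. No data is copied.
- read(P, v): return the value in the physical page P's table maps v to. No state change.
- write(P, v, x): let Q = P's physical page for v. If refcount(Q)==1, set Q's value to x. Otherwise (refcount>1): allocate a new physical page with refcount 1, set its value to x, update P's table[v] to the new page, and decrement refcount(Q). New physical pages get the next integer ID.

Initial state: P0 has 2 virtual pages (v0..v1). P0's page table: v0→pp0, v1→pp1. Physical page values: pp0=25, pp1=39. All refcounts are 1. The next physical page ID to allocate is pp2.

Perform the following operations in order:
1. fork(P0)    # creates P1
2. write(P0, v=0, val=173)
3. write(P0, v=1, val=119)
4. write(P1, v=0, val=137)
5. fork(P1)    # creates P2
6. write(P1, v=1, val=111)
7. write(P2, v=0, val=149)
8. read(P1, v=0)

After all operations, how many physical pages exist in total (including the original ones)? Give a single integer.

Answer: 6

Derivation:
Op 1: fork(P0) -> P1. 2 ppages; refcounts: pp0:2 pp1:2
Op 2: write(P0, v0, 173). refcount(pp0)=2>1 -> COPY to pp2. 3 ppages; refcounts: pp0:1 pp1:2 pp2:1
Op 3: write(P0, v1, 119). refcount(pp1)=2>1 -> COPY to pp3. 4 ppages; refcounts: pp0:1 pp1:1 pp2:1 pp3:1
Op 4: write(P1, v0, 137). refcount(pp0)=1 -> write in place. 4 ppages; refcounts: pp0:1 pp1:1 pp2:1 pp3:1
Op 5: fork(P1) -> P2. 4 ppages; refcounts: pp0:2 pp1:2 pp2:1 pp3:1
Op 6: write(P1, v1, 111). refcount(pp1)=2>1 -> COPY to pp4. 5 ppages; refcounts: pp0:2 pp1:1 pp2:1 pp3:1 pp4:1
Op 7: write(P2, v0, 149). refcount(pp0)=2>1 -> COPY to pp5. 6 ppages; refcounts: pp0:1 pp1:1 pp2:1 pp3:1 pp4:1 pp5:1
Op 8: read(P1, v0) -> 137. No state change.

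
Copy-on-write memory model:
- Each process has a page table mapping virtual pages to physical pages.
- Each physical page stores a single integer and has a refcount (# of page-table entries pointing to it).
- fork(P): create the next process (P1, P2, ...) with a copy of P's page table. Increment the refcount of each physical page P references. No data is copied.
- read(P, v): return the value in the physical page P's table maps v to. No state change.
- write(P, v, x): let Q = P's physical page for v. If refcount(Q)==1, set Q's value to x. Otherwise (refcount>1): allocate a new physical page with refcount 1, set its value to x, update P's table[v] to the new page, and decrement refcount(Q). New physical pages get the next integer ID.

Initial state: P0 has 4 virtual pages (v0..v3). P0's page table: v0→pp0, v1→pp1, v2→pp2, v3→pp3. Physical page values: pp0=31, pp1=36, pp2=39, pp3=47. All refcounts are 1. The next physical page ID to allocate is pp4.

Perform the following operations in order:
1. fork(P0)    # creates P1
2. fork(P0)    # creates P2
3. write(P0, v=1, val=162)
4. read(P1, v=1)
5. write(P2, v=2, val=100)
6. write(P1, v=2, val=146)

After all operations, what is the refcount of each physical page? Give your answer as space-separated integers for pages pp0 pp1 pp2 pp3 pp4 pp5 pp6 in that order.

Answer: 3 2 1 3 1 1 1

Derivation:
Op 1: fork(P0) -> P1. 4 ppages; refcounts: pp0:2 pp1:2 pp2:2 pp3:2
Op 2: fork(P0) -> P2. 4 ppages; refcounts: pp0:3 pp1:3 pp2:3 pp3:3
Op 3: write(P0, v1, 162). refcount(pp1)=3>1 -> COPY to pp4. 5 ppages; refcounts: pp0:3 pp1:2 pp2:3 pp3:3 pp4:1
Op 4: read(P1, v1) -> 36. No state change.
Op 5: write(P2, v2, 100). refcount(pp2)=3>1 -> COPY to pp5. 6 ppages; refcounts: pp0:3 pp1:2 pp2:2 pp3:3 pp4:1 pp5:1
Op 6: write(P1, v2, 146). refcount(pp2)=2>1 -> COPY to pp6. 7 ppages; refcounts: pp0:3 pp1:2 pp2:1 pp3:3 pp4:1 pp5:1 pp6:1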